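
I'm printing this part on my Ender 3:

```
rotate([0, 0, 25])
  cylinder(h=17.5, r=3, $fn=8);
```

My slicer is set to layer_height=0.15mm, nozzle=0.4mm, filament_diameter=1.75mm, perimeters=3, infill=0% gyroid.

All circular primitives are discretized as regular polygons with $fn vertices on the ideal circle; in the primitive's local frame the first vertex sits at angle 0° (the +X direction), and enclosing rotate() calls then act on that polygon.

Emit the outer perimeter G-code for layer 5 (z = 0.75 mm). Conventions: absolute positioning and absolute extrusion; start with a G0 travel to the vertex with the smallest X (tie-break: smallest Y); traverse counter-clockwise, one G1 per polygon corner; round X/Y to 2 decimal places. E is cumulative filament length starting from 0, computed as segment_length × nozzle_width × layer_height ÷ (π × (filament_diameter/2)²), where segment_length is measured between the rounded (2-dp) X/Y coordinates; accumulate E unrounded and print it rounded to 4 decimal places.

G0 X-2.82 Y1.03 Z0.75
G1 X-2.72 Y-1.27 E0.0574
G1 X-1.03 Y-2.82 E0.1146
G1 X1.27 Y-2.72 E0.1721
G1 X2.82 Y-1.03 E0.2293
G1 X2.72 Y1.27 E0.2867
G1 X1.03 Y2.82 E0.3439
G1 X-1.27 Y2.72 E0.4013
G1 X-2.82 Y1.03 E0.4585

At z = 0.75 mm: the r=3 cylinder contributes a regular 8-gon of circumradius 3; (whole slice rotated 25° about Z — lengths, areas and connectivity unchanged). The outline is a single polygon with 8 vertices. Extrusion per mm of travel: 0.4 × 0.15 / (π × 0.875²) = 0.024945. Accumulating E over each segment gives final E = 0.4585.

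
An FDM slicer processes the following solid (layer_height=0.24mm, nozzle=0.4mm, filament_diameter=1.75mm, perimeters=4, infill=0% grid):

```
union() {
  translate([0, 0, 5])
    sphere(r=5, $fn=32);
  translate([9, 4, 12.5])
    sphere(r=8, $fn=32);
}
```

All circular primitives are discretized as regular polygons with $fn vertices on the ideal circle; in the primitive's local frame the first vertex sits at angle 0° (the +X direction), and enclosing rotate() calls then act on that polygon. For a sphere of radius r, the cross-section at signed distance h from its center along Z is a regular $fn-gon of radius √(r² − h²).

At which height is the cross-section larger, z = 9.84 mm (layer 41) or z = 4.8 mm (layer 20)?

layer 41 (z = 9.84 mm)

Layer 41 (z = 9.84): the r=5 sphere contributes a regular 32-gon of circumradius √(5²−4.84²) = 1.255 (area = (32/2)·1.255²·sin(360°/32) = 4.91 mm²); the sphere at (9, 4): section is a regular 32-gon, circumradius = √(r²−h²) = √(8²−2.66²) = 7.545 (area = (32/2)·7.545²·sin(360°/32) = 177.69 mm²); Taking the union: the 2 present regions are separate (no shared area or edge), so areas and boundary lengths simply add and each stays a separate island — area = 182.60 mm². So its area = 182.60 mm². Layer 20 (z = 4.8): the r=5 sphere contributes a regular 32-gon of circumradius √(5²−0.2²) = 4.996 (area = (32/2)·4.996²·sin(360°/32) = 77.91 mm²); the sphere at (9, 4): section is a regular 32-gon, circumradius = √(r²−h²) = √(8²−7.7²) = 2.170 (area = (32/2)·2.170²·sin(360°/32) = 14.70 mm²); Taking the union: the 2 present regions are separate (no shared area or edge), so areas and boundary lengths simply add and each stays a separate island — area = 92.61 mm². So its area = 92.61 mm². Layer 41 is larger (182.60 vs 92.61 mm²).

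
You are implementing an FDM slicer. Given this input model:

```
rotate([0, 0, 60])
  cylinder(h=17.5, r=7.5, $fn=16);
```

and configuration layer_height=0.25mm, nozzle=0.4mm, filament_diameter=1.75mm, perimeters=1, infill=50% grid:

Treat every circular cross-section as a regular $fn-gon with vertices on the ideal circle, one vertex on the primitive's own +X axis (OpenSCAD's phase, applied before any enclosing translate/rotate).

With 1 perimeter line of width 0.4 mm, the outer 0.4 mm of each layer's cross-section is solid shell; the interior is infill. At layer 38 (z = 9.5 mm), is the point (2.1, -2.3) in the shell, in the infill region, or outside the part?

infill

At z = 9.5 mm: the r=7.5 cylinder contributes a regular 16-gon of circumradius 7.5; (whole slice rotated 60° about Z — lengths, areas and connectivity unchanged). Overall, the cross-section is a single solid region. Undo the 60° rotation: the query point maps to (-0.942, -2.969) in the un-rotated model frame. The nearest boundary edge runs (-2.87, -6.93)→(-0.00, -7.50); distance from the point to it = 4.26 mm. The point is inside the cross-section and 4.26 mm from the nearest boundary — more than the 0.4 mm shell width (1 × 0.4), so it's in the infill interior.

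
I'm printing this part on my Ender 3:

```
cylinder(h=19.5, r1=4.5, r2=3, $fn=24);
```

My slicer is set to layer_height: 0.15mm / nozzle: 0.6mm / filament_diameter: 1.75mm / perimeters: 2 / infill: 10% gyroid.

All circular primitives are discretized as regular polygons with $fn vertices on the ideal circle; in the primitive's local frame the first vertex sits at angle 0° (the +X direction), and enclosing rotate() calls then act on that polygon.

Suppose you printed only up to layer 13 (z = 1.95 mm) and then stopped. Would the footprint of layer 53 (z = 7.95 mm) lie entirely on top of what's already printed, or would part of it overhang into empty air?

entirely on top

Compare the two slices. At z = 1.95: the cone contributes a regular 24-gon of circumradius 4.350 (interpolated between r1=4.5 and r2=3 at t=0.100) (area = (24/2)·4.350²·sin(360°/24) = 58.77 mm²). At z = 7.95: the cone (r1=4.5→r2=3) has section circumradius 3.888 here — a regular 24-gon (area = (24/2)·3.888²·sin(360°/24) = 46.96 mm²). Checking containment: the cross-section at z = 7.95 is a subset of the cross-section at z = 1.95.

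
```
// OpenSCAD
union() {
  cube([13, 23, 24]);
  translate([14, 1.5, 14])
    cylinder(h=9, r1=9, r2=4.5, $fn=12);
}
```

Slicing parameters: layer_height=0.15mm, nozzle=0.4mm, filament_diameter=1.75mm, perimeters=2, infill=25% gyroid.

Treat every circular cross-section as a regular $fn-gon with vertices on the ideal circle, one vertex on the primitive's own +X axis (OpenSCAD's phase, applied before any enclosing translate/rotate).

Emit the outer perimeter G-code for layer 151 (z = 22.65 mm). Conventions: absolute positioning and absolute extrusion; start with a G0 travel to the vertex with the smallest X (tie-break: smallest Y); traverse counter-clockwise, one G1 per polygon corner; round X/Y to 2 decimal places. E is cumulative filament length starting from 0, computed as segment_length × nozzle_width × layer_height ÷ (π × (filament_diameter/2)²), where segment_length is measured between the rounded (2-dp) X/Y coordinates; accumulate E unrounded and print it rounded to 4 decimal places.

G0 X0.00 Y0.00 Z22.65
G1 X9.73 Y0.00 E0.2427
G1 X9.95 Y-0.84 E0.2644
G1 X11.66 Y-2.55 E0.3247
G1 X14.00 Y-3.18 E0.3852
G1 X16.34 Y-2.55 E0.4456
G1 X18.05 Y-0.84 E0.5059
G1 X18.68 Y1.50 E0.5664
G1 X18.05 Y3.84 E0.6268
G1 X16.34 Y5.55 E0.6872
G1 X14.00 Y6.18 E0.7476
G1 X13.00 Y5.91 E0.7734
G1 X13.00 Y23.00 E1.1998
G1 X0.00 Y23.00 E1.5240
G1 X0.00 Y0.00 E2.0978

At z = 22.65 mm: the 13×23 cube contributes its full rectangle; the cone at (14, 1.5) (r1=9→r2=4.5) has section circumradius 4.675 here — a regular 12-gon; Merging all regions: the regions partially overlap (shared area 17.06 mm²), so overlapping operands fuse into one piece — 1 connected region. The outline is a single polygon with 14 vertices. Extrusion per mm of travel: 0.4 × 0.15 / (π × 0.875²) = 0.024945. Accumulating E over each segment gives final E = 2.0978.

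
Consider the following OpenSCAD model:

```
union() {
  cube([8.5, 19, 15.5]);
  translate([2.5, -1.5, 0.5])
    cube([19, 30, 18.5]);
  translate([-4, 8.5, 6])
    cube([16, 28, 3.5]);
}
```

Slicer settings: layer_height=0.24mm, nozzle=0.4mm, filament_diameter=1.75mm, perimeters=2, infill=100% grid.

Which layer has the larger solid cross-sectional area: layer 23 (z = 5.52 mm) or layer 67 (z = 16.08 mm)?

layer 23 (z = 5.52 mm)

Layer 23 (z = 5.52): the 8.5×19 cube contributes its full rectangle (area 161.50 mm²); the cube at (2.5, -1.5) (footprint 19×30) is included at this height (area 570.00 mm²); the cube at (-4, 8.5) is not intersected at this z (z outside [6, 9.5]); Combining (union): the regions partially overlap — summed areas 731.50 mm² minus the doubly-counted overlap 114.00 mm² gives 617.50 mm² — area = 617.50 mm². So its area = 617.50 mm². Layer 67 (z = 16.08): the cube does not reach this height (z outside [0, 15.5]); the cube at (2.5, -1.5) is present — its section is the full 19×30 rectangle (area 570.00 mm²); the cube at (-4, 8.5) is absent (z outside [6, 9.5]); Taking the union: only the 19×30 cube at (2.5, -1.5) is present, so the union is just that shape — area = 570.00 mm². So its area = 570.00 mm². Layer 23 is larger (617.50 vs 570.00 mm²).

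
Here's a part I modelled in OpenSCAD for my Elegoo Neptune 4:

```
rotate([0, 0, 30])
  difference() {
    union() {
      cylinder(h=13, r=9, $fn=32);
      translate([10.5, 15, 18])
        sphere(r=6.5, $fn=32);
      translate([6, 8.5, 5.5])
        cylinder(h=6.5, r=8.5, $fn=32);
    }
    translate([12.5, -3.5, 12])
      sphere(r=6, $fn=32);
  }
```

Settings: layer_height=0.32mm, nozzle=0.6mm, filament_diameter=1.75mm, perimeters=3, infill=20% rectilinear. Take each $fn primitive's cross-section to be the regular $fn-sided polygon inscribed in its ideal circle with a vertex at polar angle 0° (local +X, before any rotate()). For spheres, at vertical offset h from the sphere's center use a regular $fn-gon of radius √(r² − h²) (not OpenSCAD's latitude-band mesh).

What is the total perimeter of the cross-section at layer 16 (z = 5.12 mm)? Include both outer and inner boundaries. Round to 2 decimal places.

At z = 5.12 mm: the r=9 cylinder contributes a regular 32-gon of circumradius 9 (perimeter = 2·32·9.000·sin(180°/32) = 56.46 mm); the sphere at (10.5, 15) is absent (|z−center|=12.880 > r=6.5); the cylinder at (6, 8.5) does not reach this height (z outside [5.5, 12]); Merging all regions: only the r=9 cylinder is present, so the union is just that shape — boundary = 56.46 mm; the sphere at (12.5, -3.5) is absent (|z−center|=6.880 > r=6); Subtracting the remaining from the first: none of the subtracted shapes is present at this height, so that combined region is unchanged — boundary = 56.46 mm; (rotated 30° about Z; rotation is an isometry so areas/perimeters/island counts are preserved). Overall, the cross-section is a single solid region. Total boundary length (outer) = 56.46 mm.

56.46 mm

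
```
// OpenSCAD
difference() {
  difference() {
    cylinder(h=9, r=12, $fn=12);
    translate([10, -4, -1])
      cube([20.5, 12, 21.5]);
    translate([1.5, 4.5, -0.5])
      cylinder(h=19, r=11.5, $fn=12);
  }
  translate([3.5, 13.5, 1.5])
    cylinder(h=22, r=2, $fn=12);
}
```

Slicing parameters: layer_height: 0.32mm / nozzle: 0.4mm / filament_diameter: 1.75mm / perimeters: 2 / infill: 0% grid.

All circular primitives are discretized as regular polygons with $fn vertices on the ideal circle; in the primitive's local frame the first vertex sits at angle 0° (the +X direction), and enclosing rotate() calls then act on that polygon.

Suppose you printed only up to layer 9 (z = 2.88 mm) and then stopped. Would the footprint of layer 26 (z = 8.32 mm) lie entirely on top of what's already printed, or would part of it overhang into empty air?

Compare the two slices. At z = 2.88: the r=12 cylinder contributes a regular 12-gon of circumradius 12 (area = (12/2)·12.000²·sin(360°/12) = 432.00 mm²); the cube at (10, -4) is present — its section is the full 20.5×12 rectangle (area 246.00 mm²); the cylinder at (1.5, 4.5): section is a regular 12-gon, circumradius r=11.5 (area = (12/2)·11.500²·sin(360°/12) = 396.75 mm²); Subtracting the remaining from the first: starting from the r=12 cylinder (432.00 mm²), the 20.5×12 cube at (10, -4) partially overlaps it — only the 13.11 mm² overlap (of its 246.00 mm²) is removed, clipping the outline; the r=11.5 cylinder at (1.5, 4.5) partially overlaps it — only the 295.33 mm² overlap (of its 396.75 mm²) is removed, clipping the outline — area = 123.56 mm²; the r=2 cylinder at (3.5, 13.5) gives a regular 12-gon of circumradius 2 (constant along its height) (area = (12/2)·2.000²·sin(360°/12) = 12.00 mm²); Taking the first minus the rest: starting from the result so far (123.56 mm²), the r=2 cylinder at (3.5, 13.5) misses the remaining region (no effect) — area = 123.56 mm². At z = 8.32: the cylinder: section is a regular 12-gon, circumradius r=12 (area = (12/2)·12.000²·sin(360°/12) = 432.00 mm²); the 20.5×12 cube at (10, -4) contributes its full rectangle (area 246.00 mm²); the cylinder at (1.5, 4.5): section is a regular 12-gon, circumradius r=11.5 (area = (12/2)·11.500²·sin(360°/12) = 396.75 mm²); After the difference (first − rest): starting from the r=12 cylinder (432.00 mm²), the 20.5×12 cube at (10, -4) partially overlaps it — only the 13.11 mm² overlap (of its 246.00 mm²) is removed, clipping the outline; the r=11.5 cylinder at (1.5, 4.5) partially overlaps it — only the 295.33 mm² overlap (of its 396.75 mm²) is removed, clipping the outline — area = 123.56 mm²; the r=2 cylinder at (3.5, 13.5) contributes a regular 12-gon of circumradius 2 (area = (12/2)·2.000²·sin(360°/12) = 12.00 mm²); After the difference (first − rest): starting from that combined region (123.56 mm²), the r=2 cylinder at (3.5, 13.5) misses the remaining region (no effect) — area = 123.56 mm². Checking containment: the cross-section at z = 8.32 is a subset of the cross-section at z = 2.88.

entirely on top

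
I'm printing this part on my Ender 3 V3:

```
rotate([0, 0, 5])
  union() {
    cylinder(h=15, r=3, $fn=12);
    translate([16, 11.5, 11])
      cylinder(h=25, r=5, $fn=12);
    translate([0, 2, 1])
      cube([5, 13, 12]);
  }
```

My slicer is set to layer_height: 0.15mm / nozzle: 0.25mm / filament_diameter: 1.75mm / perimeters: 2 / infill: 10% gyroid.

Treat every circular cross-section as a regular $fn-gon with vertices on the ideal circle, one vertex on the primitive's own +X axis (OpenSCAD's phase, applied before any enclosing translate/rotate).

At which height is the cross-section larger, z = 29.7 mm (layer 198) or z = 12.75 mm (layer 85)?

layer 85 (z = 12.75 mm)

Layer 198 (z = 29.7): the cylinder is not intersected at this z (z outside [0, 15]); the r=5 cylinder at (16, 11.5) gives a regular 12-gon of circumradius 5 (constant along its height) (area = (12/2)·5.000²·sin(360°/12) = 75.00 mm²); the cube at (0, 2) is absent (z outside [1, 13]); Taking the union: only the r=5 cylinder at (16, 11.5) is present, so the union is just that shape — area = 75.00 mm²; (rotated 5° about Z; rotation is an isometry so areas/perimeters/island counts are preserved). So its area = 75.00 mm². Layer 85 (z = 12.75): the cylinder: section is a regular 12-gon, circumradius r=3 (area = (12/2)·3.000²·sin(360°/12) = 27.00 mm²); the r=5 cylinder at (16, 11.5) gives a regular 12-gon of circumradius 5 (constant along its height) (area = (12/2)·5.000²·sin(360°/12) = 75.00 mm²); the cube at (0, 2) is present — its section is the full 5×13 rectangle (area 65.00 mm²); Taking the union: the regions partially overlap — summed areas 167.00 mm² minus the doubly-counted overlap 1.38 mm² gives 165.62 mm² — area = 165.62 mm²; (whole slice rotated 5° about Z — lengths, areas and connectivity unchanged). So its area = 165.62 mm². Layer 85 is larger (165.62 vs 75.00 mm²).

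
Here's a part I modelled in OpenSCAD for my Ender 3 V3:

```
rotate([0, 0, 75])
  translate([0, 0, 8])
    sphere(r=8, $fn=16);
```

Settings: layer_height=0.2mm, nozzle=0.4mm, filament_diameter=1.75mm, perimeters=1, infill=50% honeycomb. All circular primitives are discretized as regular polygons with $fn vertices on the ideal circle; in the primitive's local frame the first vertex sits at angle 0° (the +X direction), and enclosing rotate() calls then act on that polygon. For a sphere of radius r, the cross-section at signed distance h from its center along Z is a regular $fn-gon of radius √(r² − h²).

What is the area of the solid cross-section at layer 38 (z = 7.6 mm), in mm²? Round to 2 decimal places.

At z = 7.6 mm: the r=8 sphere contributes a regular 16-gon of circumradius √(8²−0.4²) = 7.990 (area = (16/2)·7.990²·sin(360°/16) = 195.44 mm²); (rotated 75° about Z; rotation is an isometry so areas/perimeters/island counts are preserved). Overall, the cross-section is a single solid region. Net area = 195.44 mm².

195.44 mm²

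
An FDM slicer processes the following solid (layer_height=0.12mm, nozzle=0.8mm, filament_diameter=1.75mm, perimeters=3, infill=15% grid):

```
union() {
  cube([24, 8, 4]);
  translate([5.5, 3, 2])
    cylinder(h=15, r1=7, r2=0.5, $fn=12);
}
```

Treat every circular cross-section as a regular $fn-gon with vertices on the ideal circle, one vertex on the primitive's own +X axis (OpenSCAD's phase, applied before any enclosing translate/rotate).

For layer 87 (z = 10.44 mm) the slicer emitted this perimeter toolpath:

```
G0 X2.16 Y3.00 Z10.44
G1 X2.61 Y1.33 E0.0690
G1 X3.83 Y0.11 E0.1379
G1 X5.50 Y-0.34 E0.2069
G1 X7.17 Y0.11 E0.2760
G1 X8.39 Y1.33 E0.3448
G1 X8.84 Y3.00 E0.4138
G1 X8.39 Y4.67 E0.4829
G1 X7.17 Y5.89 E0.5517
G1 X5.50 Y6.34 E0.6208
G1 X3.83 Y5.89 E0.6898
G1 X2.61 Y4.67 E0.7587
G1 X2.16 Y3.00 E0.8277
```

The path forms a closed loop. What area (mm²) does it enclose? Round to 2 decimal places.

33.44 mm²

Apply the shoelace formula to the sequence of (X, Y) vertices; enclosed area = 33.44 mm².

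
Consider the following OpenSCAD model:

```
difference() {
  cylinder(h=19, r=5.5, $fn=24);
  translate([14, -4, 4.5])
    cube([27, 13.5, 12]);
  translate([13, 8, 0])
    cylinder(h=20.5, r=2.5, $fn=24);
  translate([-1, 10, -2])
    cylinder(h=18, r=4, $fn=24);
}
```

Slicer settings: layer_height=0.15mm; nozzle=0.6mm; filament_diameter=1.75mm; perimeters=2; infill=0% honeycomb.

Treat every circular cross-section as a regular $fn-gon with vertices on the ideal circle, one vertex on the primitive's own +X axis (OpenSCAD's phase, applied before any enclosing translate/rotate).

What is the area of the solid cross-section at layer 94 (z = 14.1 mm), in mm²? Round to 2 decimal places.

93.95 mm²

At z = 14.1 mm: the cylinder: section is a regular 24-gon, circumradius r=5.5 (area = (24/2)·5.500²·sin(360°/24) = 93.95 mm²); the 27×13.5 cube at (14, -4) contributes its full rectangle (area 364.50 mm²); the r=2.5 cylinder at (13, 8) gives a regular 24-gon of circumradius 2.5 (constant along its height) (area = (24/2)·2.500²·sin(360°/24) = 19.41 mm²); the r=4 cylinder at (-1, 10) gives a regular 24-gon of circumradius 4 (constant along its height) (area = (24/2)·4.000²·sin(360°/24) = 49.69 mm²); Taking the first minus the rest: starting from the r=5.5 cylinder (93.95 mm²), the 27×13.5 cube at (14, -4) misses the remaining region (no effect); the r=2.5 cylinder at (13, 8) misses the remaining region (no effect); the r=4 cylinder at (-1, 10) misses the remaining region (no effect) — area = 93.95 mm². Overall, the cross-section is a single solid region. Net area = 93.95 mm².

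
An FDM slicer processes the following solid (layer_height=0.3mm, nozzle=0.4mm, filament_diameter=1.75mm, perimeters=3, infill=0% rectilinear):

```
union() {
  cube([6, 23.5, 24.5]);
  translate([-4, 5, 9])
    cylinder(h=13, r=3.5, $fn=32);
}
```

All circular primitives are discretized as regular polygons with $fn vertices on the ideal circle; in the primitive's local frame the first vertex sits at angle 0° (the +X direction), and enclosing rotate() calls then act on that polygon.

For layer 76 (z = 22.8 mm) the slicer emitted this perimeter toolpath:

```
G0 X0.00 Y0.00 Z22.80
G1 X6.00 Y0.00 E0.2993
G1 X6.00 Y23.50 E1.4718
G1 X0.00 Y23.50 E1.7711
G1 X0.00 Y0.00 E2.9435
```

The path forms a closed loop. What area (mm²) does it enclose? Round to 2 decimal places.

141.00 mm²

Apply the shoelace formula to the sequence of (X, Y) vertices; enclosed area = 141.00 mm².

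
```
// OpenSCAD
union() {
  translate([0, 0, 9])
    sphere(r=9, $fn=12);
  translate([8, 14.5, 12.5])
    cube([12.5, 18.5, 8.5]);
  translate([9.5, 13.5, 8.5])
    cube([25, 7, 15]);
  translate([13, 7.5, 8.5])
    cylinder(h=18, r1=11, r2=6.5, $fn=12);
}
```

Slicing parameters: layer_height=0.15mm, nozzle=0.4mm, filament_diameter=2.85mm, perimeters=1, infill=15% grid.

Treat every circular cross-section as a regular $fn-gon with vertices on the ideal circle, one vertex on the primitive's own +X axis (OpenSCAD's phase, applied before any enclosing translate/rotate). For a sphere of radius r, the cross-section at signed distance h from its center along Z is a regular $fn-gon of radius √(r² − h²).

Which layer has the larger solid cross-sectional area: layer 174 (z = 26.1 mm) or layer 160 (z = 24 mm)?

layer 160 (z = 24 mm)

Layer 174 (z = 26.1): the sphere does not reach this height (|z−center|=17.100 > r=9); the cube at (8, 14.5) is absent (z outside [12.5, 21]); the cube at (9.5, 13.5) does not reach this height (z outside [8.5, 23.5]); the cone at (13, 7.5) contributes a regular 12-gon of circumradius 6.600 (interpolated between r1=11 and r2=6.5 at t=0.978) (area = (12/2)·6.600²·sin(360°/12) = 130.68 mm²); Combining (union): only the cone at (13, 7.5) is present, so the union is just that shape — area = 130.68 mm². So its area = 130.68 mm². Layer 160 (z = 24): the sphere is absent (|z−center|=15.000 > r=9); the cube at (8, 14.5) does not reach this height (z outside [12.5, 21]); the cube at (9.5, 13.5) is not intersected at this z (z outside [8.5, 23.5]); the cone at (13, 7.5) (r1=11→r2=6.5) has section circumradius 7.125 here — a regular 12-gon (area = (12/2)·7.125²·sin(360°/12) = 152.30 mm²); Taking the union: only the cone at (13, 7.5) is present, so the union is just that shape — area = 152.30 mm². So its area = 152.30 mm². Layer 160 is larger (152.30 vs 130.68 mm²).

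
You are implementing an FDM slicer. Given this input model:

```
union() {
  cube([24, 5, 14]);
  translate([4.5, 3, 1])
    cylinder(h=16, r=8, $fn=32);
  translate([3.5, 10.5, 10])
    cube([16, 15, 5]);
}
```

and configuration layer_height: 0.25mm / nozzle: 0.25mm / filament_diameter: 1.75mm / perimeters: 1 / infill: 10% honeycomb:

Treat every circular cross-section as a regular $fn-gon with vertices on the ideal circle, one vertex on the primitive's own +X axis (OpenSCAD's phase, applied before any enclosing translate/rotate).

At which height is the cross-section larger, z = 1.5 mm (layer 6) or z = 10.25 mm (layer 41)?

layer 41 (z = 10.25 mm)

Layer 6 (z = 1.5): the 24×5 cube contributes its full rectangle (area 120.00 mm²); the cylinder at (4.5, 3): section is a regular 32-gon, circumradius r=8 (area = (32/2)·8.000²·sin(360°/32) = 199.77 mm²); the cube at (3.5, 10.5) is absent (z outside [10, 15]); Merging all regions: the regions partially overlap — summed areas 319.77 mm² minus the doubly-counted overlap 61.63 mm² gives 258.14 mm² — area = 258.14 mm². So its area = 258.14 mm². Layer 41 (z = 10.25): the cube is present — its section is the full 24×5 rectangle (area 120.00 mm²); the cylinder at (4.5, 3): section is a regular 32-gon, circumradius r=8 (area = (32/2)·8.000²·sin(360°/32) = 199.77 mm²); the cube at (3.5, 10.5) (footprint 16×15) is included at this height (area 240.00 mm²); Combining (union): the regions partially overlap — summed areas 559.77 mm² minus the doubly-counted overlap 62.94 mm² gives 496.84 mm² — area = 496.84 mm². So its area = 496.84 mm². Layer 41 is larger (496.84 vs 258.14 mm²).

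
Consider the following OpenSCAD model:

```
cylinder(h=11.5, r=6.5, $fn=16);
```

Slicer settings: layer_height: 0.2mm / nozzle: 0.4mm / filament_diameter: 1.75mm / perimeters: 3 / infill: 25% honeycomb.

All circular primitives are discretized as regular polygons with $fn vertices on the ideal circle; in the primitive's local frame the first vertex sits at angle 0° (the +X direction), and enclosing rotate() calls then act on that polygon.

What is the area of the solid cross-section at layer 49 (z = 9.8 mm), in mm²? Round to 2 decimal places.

129.35 mm²

At z = 9.8 mm: the r=6.5 cylinder gives a regular 16-gon of circumradius 6.5 (constant along its height) (area = (16/2)·6.500²·sin(360°/16) = 129.35 mm²). Overall, the cross-section is a single solid region. Net area = 129.35 mm².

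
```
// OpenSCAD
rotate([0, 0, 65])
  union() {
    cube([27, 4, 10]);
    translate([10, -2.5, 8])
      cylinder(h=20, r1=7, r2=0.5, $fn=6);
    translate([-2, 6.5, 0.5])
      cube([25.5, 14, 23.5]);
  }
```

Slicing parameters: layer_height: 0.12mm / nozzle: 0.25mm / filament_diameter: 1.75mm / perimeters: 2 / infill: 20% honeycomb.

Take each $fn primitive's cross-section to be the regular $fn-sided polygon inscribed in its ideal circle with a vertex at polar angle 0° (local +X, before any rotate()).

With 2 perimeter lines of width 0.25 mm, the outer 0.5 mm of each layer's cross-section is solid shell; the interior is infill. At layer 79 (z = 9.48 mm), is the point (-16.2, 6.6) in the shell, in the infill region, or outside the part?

At z = 9.48 mm: the cube (footprint 27×4) is included at this height; the cone at (10, -2.5) contributes a regular 6-gon of circumradius 6.519 (interpolated between r1=7 and r2=0.5 at t=0.074); the cube at (-2, 6.5) (footprint 25.5×14) is included at this height; Merging all regions: the regions partially overlap (shared area 26.22 mm²), so overlapping operands fuse into one piece — 2 connected regions; (rotated 65° about Z; rotation is an isometry so areas/perimeters/island counts are preserved). Overall, the cross-section has 2 separate islands. Undo the 65° rotation: the query point maps to (-0.865, 17.471) in the un-rotated model frame. The nearest boundary edge runs (-2.00, 6.50)→(-2.00, 20.50); distance from the point to it = 1.14 mm. (Shell/infill is judged within the island containing the point — the largest one.) The point is inside the cross-section and 1.14 mm from the nearest boundary — more than the 0.5 mm shell width (2 × 0.25), so it's in the infill interior.

infill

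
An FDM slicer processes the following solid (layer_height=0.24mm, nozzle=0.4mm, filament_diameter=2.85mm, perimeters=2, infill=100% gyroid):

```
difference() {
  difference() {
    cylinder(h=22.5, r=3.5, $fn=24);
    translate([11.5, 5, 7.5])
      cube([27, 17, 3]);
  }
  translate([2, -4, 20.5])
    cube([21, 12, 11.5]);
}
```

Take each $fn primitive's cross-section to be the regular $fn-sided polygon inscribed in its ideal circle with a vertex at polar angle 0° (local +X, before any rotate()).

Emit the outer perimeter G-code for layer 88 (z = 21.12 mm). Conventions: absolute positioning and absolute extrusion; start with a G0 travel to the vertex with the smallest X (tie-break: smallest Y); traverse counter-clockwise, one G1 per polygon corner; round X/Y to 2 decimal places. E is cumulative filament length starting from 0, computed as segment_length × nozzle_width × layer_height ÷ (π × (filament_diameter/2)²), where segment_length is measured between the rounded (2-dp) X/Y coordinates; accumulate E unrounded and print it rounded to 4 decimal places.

G0 X-3.50 Y0.00 Z21.12
G1 X-3.38 Y-0.91 E0.0138
G1 X-3.03 Y-1.75 E0.0275
G1 X-2.47 Y-2.47 E0.0412
G1 X-1.75 Y-3.03 E0.0550
G1 X-0.91 Y-3.38 E0.0687
G1 X0.00 Y-3.50 E0.0825
G1 X0.91 Y-3.38 E0.0963
G1 X1.75 Y-3.03 E0.1100
G1 X2.00 Y-2.84 E0.1147
G1 X2.00 Y2.84 E0.2002
G1 X1.75 Y3.03 E0.2049
G1 X0.91 Y3.38 E0.2186
G1 X0.00 Y3.50 E0.2324
G1 X-0.91 Y3.38 E0.2462
G1 X-1.75 Y3.03 E0.2599
G1 X-2.47 Y2.47 E0.2736
G1 X-3.03 Y1.75 E0.2874
G1 X-3.38 Y0.91 E0.3011
G1 X-3.50 Y0.00 E0.3149

At z = 21.12 mm: the r=3.5 cylinder gives a regular 24-gon of circumradius 3.5 (constant along its height); the cube at (11.5, 5) is not intersected at this z (z outside [7.5, 10.5]); Subtracting the remaining from the first: none of the subtracted shapes is present at this height, so the r=3.5 cylinder is unchanged — 1 connected region; the cube at (2, -4) is present — its section is the full 21×12 rectangle; Subtracting the remaining from the first: starting from the result so far, the 21×12 cube at (2, -4) partially overlaps it — only the 5.91 mm² overlap (of its 252.00 mm²) is removed, clipping the outline — 1 connected region. The outline is a single polygon with 19 vertices. Extrusion per mm of travel: 0.4 × 0.24 / (π × 1.425²) = 0.015048. Accumulating E over each segment gives final E = 0.3149.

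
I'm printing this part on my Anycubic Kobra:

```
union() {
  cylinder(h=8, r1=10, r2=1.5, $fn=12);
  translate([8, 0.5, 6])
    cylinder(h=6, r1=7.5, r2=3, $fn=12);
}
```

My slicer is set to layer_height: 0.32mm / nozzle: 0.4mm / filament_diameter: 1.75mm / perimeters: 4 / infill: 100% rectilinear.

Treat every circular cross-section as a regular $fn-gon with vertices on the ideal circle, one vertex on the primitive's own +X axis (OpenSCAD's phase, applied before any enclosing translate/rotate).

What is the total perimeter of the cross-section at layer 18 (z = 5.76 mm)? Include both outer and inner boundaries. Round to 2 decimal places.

24.10 mm

At z = 5.76 mm: the cone contributes a regular 12-gon of circumradius 3.880 (interpolated between r1=10 and r2=1.5 at t=0.720) (perimeter = 2·12·3.880·sin(180°/12) = 24.10 mm); the cone at (8, 0.5) does not reach this height (z outside [6, 12]); Merging all regions: only the cone is present, so the union is just that shape — boundary = 24.10 mm. Overall, the cross-section is a single solid region. Total boundary length (outer) = 24.10 mm.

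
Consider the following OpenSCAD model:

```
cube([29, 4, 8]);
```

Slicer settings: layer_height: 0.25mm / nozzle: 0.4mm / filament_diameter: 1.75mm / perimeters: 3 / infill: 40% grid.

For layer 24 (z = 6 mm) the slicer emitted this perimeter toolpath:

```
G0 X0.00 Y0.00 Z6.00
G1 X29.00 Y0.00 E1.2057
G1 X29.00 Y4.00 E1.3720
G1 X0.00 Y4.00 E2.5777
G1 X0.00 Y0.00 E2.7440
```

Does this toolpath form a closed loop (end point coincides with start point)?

yes

Start point (G0): (0.00, 0.00). End point (last G1): the path returns to the start — closed.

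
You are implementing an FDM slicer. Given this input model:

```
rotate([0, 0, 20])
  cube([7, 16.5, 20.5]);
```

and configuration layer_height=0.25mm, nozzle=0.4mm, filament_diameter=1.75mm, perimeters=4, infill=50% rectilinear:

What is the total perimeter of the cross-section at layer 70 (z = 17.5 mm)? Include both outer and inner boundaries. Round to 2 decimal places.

47.00 mm

At z = 17.5 mm: the cube (footprint 7×16.5) is included at this height (perimeter 47.00 mm); (whole slice rotated 20° about Z — lengths, areas and connectivity unchanged). Overall, the cross-section is a single solid region. Total boundary length (outer) = 47.00 mm.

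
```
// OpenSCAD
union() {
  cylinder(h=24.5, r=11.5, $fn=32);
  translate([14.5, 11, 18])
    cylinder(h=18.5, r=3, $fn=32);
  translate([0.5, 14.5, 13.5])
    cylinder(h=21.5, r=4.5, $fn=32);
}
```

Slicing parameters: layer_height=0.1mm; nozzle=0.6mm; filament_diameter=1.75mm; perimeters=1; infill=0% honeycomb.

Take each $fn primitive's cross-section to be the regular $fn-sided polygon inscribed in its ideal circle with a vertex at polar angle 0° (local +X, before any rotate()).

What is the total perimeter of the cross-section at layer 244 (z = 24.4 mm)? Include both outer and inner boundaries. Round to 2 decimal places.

At z = 24.4 mm: the r=11.5 cylinder gives a regular 32-gon of circumradius 11.5 (constant along its height) (perimeter = 2·32·11.500·sin(180°/32) = 72.14 mm); the r=3 cylinder at (14.5, 11) gives a regular 32-gon of circumradius 3 (constant along its height) (perimeter = 2·32·3.000·sin(180°/32) = 18.82 mm); the r=4.5 cylinder at (0.5, 14.5) gives a regular 32-gon of circumradius 4.5 (constant along its height) (perimeter = 2·32·4.500·sin(180°/32) = 28.23 mm); Merging all regions: the regions partially overlap (shared area 5.70 mm²), so the edge portions inside another operand are dropped and the merged outline is re-measured after clipping — boundary = 107.01 mm. Overall, the cross-section has 2 separate islands. Total boundary length (outer) = 107.01 mm.

107.01 mm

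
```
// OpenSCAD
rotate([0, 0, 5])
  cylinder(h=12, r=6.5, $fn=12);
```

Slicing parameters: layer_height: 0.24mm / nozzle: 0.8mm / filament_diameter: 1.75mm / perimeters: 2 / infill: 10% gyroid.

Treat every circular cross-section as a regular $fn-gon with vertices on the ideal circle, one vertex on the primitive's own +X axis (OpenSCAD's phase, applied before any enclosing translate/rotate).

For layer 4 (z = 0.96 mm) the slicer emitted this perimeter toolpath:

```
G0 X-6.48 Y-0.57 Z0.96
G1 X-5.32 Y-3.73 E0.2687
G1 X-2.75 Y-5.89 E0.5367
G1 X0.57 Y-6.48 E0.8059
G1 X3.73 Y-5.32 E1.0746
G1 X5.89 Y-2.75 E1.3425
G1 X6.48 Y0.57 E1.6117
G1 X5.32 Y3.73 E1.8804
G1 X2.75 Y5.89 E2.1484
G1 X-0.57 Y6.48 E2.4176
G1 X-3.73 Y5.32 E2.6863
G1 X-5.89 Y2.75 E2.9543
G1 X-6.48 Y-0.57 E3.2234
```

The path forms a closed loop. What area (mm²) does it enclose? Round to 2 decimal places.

Apply the shoelace formula to the sequence of (X, Y) vertices; enclosed area = 126.79 mm².

126.79 mm²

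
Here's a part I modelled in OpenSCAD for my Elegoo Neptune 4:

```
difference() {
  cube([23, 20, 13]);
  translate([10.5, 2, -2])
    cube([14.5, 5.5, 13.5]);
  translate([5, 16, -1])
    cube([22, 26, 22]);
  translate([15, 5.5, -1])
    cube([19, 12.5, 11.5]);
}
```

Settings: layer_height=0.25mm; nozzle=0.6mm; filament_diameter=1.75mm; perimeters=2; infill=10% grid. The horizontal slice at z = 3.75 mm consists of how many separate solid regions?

At z = 3.75 mm: the cube is present — its section is the full 23×20 rectangle; the 14.5×5.5 cube at (10.5, 2) contributes its full rectangle; the cube at (5, 16) is present — its section is the full 22×26 rectangle; the 19×12.5 cube at (15, 5.5) contributes its full rectangle; Subtracting the remaining from the first: starting from the 23×20 cube, the 14.5×5.5 cube at (10.5, 2) partially overlaps it — only the 68.75 mm² overlap (of its 79.75 mm²) is removed, clipping the outline; the 22×26 cube at (5, 16) partially overlaps it — only the 72.00 mm² overlap (of its 572.00 mm²) is removed, clipping the outline; the 19×12.5 cube at (15, 5.5) partially overlaps it — only the 68.00 mm² overlap (of its 237.50 mm²) is removed, clipping the outline — 1 connected region. The result has 1 disconnected region.

1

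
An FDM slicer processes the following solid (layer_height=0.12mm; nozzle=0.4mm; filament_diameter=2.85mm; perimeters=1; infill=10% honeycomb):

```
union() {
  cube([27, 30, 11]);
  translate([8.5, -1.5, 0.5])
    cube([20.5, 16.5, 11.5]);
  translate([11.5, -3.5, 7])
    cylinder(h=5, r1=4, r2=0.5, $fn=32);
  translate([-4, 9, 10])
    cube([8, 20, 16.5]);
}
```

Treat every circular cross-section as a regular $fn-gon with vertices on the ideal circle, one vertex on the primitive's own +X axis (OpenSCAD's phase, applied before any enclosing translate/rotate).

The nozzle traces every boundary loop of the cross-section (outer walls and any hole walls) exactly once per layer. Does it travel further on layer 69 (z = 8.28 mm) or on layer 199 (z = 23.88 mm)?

layer 69 (z = 8.28 mm)

Layer 69 (z = 8.28): the cube is present — its section is the full 27×30 rectangle (perimeter 114.00 mm); the cube at (8.5, -1.5) is present — its section is the full 20.5×16.5 rectangle (perimeter 74.00 mm); the cone at (11.5, -3.5) contributes a regular 32-gon of circumradius 3.104 (interpolated between r1=4 and r2=0.5 at t=0.256) (perimeter = 2·32·3.104·sin(180°/32) = 19.47 mm); the cube at (-4, 9) is not intersected at this z (z outside [10, 26.5]); Combining (union): the regions partially overlap (shared area 281.09 mm²), so the edge portions inside another operand are dropped and the merged outline is re-measured after clipping — boundary = 130.39 mm. So its perimeter = 130.39 mm. Layer 199 (z = 23.88): the cube is not intersected at this z (z outside [0, 11]); the cube at (8.5, -1.5) is absent (z outside [0.5, 12]); the cone at (11.5, -3.5) is not intersected at this z (z outside [7, 12]); the 8×20 cube at (-4, 9) contributes its full rectangle (perimeter 56.00 mm); Taking the union: only the 8×20 cube at (-4, 9) is present, so the union is just that shape — boundary = 56.00 mm. So its perimeter = 56.00 mm. Layer 69 is larger (130.39 vs 56.00 mm).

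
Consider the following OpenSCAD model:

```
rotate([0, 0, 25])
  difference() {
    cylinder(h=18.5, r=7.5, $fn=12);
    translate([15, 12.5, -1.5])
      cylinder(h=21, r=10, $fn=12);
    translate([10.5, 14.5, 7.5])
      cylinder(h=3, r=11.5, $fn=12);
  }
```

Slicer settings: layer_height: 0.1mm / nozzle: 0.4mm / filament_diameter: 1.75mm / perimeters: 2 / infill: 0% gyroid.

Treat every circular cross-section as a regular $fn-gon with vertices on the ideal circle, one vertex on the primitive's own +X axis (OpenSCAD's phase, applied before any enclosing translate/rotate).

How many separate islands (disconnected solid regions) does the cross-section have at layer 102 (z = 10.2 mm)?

At z = 10.2 mm: the cylinder: section is a regular 12-gon, circumradius r=7.5; the r=10 cylinder at (15, 12.5) gives a regular 12-gon of circumradius 10 (constant along its height); the r=11.5 cylinder at (10.5, 14.5) gives a regular 12-gon of circumradius 11.5 (constant along its height); After the difference (first − rest): starting from the r=7.5 cylinder, the r=10 cylinder at (15, 12.5) misses the remaining region (no effect); the r=11.5 cylinder at (10.5, 14.5) partially overlaps it — only the 2.20 mm² overlap (of its 396.75 mm²) is removed, clipping the outline — 1 connected region; (rotated 25° about Z; rotation is an isometry so areas/perimeters/island counts are preserved). Overall, the cross-section is a single solid region. Island count = 1.

1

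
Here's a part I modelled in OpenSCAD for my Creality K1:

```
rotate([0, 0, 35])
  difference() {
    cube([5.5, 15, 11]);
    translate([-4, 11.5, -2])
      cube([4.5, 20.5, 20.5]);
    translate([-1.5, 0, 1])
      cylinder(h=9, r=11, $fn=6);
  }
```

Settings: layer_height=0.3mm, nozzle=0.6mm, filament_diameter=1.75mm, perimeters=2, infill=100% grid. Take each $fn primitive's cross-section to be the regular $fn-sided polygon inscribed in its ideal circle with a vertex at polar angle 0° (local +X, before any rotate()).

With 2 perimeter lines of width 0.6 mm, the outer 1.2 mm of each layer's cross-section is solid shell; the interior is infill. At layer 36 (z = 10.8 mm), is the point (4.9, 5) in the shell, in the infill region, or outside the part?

At z = 10.8 mm: the cube (footprint 5.5×15) is included at this height; the 4.5×20.5 cube at (-4, 11.5) contributes its full rectangle; the cylinder at (-1.5, 0) does not reach this height (z outside [1, 10]); After the difference (first − rest): starting from the 5.5×15 cube, the 4.5×20.5 cube at (-4, 11.5) partially overlaps it — only the 1.75 mm² overlap (of its 92.25 mm²) is removed, clipping the outline — 1 connected region; (rotated 35° about Z; rotation is an isometry so areas/perimeters/island counts are preserved). Overall, the cross-section is a single solid region. Undo the 35° rotation: the query point maps to (6.882, 1.285) in the un-rotated model frame. The nearest boundary edge runs (5.50, 15.00)→(5.50, 0.00); distance from the point to it = 1.38 mm. The point is not inside any of the regions above, so it lies outside the cross-section (1.38 mm from the nearest boundary).

outside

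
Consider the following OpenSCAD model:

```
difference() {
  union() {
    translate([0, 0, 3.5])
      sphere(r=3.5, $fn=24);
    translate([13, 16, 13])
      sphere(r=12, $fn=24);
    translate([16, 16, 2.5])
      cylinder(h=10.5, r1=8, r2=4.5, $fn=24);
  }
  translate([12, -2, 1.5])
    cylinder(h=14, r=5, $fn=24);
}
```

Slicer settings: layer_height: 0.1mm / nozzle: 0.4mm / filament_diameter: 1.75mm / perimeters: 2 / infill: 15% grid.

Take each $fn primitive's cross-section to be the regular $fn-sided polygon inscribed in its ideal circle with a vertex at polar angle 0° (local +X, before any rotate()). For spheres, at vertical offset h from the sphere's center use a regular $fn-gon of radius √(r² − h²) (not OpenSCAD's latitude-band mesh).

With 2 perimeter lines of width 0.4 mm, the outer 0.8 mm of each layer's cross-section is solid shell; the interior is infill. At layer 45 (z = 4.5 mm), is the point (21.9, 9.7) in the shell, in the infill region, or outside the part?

outside

At z = 4.5 mm: the r=3.5 sphere slices to a regular 24-gon of circumradius 3.354 (√(r²−h²) with h=1 from center); the r=12 sphere at (13, 16) slices to a regular 24-gon of circumradius 8.471 (√(r²−h²) with h=8.5 from center); the cone at (16, 16) contributes a regular 24-gon of circumradius 7.333 (interpolated between r1=8 and r2=4.5 at t=0.190); Combining (union): the regions partially overlap (shared area 144.60 mm²), so overlapping operands fuse into one piece — 2 connected regions; the r=5 cylinder at (12, -2) contributes a regular 24-gon of circumradius 5; Subtracting the remaining from the first: starting from that combined region, the r=5 cylinder at (12, -2) misses the remaining region (no effect) — 2 connected regions. Overall, the cross-section has 2 separate islands. The nearest boundary edge runs (21.19, 10.81)→(19.67, 9.65); distance from the point to it = 1.32 mm. The point is not inside any of the regions above, so it lies outside the cross-section (1.32 mm from the nearest boundary).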